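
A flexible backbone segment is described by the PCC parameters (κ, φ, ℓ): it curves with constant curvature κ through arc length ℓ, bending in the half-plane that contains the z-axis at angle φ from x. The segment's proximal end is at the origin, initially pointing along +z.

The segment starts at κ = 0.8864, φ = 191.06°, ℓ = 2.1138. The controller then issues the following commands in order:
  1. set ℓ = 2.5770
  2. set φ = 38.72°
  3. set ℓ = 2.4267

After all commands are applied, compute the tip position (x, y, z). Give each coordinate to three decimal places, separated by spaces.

1.363 1.093 0.944

initial: κ=0.8864, φ=191.06°, ℓ=2.1138
cmd 1: set ℓ=2.5770 → (κ,φ,ℓ)=(0.8864,191.06°,2.5770) → tip=(-1.8318,-0.3581,0.8530)
cmd 2: set φ=38.72° → (κ,φ,ℓ)=(0.8864,38.72°,2.5770) → tip=(1.4563,1.1675,0.8530)
cmd 3: set ℓ=2.4267 → (κ,φ,ℓ)=(0.8864,38.72°,2.4267) → tip=(1.3627,1.0925,0.9435)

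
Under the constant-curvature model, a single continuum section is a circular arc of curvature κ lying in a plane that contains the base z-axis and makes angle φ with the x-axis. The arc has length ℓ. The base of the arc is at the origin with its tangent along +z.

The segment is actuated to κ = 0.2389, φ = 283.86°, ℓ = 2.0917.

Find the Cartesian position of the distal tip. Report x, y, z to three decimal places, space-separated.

θ = κ·ℓ = 0.2389 × 2.0917 = 0.49971 rad
ρ = (1 − cos θ)/κ = (1 − 0.87772)/0.2389 = 0.51183
z = sin θ / κ = 0.47917/0.2389 = 2.00573
x = ρ cos φ = 0.51183 × cos(283.86°) = 0.12261
y = ρ sin φ = 0.51183 × sin(283.86°) = -0.49693

0.123 -0.497 2.006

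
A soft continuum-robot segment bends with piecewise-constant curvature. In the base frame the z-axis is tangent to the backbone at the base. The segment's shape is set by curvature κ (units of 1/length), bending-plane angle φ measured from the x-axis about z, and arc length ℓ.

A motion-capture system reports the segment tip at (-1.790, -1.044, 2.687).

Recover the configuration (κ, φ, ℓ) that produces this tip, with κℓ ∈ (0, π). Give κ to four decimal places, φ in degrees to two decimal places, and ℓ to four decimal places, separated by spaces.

0.3599 210.25 3.6502

ρ = √(x²+y²) = √(-1.790² + -1.044²) = 2.07221
φ = atan2(y, x) mod 360° = atan2(-1.044, -1.790) = 210.2525°
|p|² = ρ² + z² = 2.07221² + 2.687² = 11.51400
κ = 2ρ / |p|² = 2×2.07221 / 11.51400 = 0.35995
θ = 2·atan2(ρ, z) = 2·atan2(2.07221, 2.687) = 1.31386 rad
ℓ = θ/κ = 1.31386/0.35995 = 3.65016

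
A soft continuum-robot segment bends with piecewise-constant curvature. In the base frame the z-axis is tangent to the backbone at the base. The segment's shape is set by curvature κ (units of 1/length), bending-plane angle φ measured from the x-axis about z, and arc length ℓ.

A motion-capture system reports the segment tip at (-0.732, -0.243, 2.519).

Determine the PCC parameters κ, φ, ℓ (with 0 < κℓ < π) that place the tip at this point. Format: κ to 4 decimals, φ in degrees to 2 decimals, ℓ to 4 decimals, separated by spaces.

ρ = √(x²+y²) = √(-0.732² + -0.243²) = 0.77128
φ = atan2(y, x) mod 360° = atan2(-0.243, -0.732) = 198.3645°
|p|² = ρ² + z² = 0.77128² + 2.519² = 6.94023
κ = 2ρ / |p|² = 2×0.77128 / 6.94023 = 0.22226
θ = 2·atan2(ρ, z) = 2·atan2(0.77128, 2.519) = 0.59424 rad
ℓ = θ/κ = 0.59424/0.22226 = 2.67360

0.2223 198.36 2.6736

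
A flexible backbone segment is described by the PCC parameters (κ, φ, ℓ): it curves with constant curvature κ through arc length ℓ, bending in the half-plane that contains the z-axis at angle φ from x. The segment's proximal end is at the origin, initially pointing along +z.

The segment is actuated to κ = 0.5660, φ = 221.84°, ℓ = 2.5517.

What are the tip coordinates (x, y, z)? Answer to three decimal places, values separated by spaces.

θ = κ·ℓ = 0.5660 × 2.5517 = 1.44426 rad
ρ = (1 − cos θ)/κ = (1 − 0.12620)/0.5660 = 1.54382
z = sin θ / κ = 0.99201/0.5660 = 1.75266
x = ρ cos φ = 1.54382 × cos(221.84°) = -1.15016
y = ρ sin φ = 1.54382 × sin(221.84°) = -1.02981

-1.150 -1.030 1.753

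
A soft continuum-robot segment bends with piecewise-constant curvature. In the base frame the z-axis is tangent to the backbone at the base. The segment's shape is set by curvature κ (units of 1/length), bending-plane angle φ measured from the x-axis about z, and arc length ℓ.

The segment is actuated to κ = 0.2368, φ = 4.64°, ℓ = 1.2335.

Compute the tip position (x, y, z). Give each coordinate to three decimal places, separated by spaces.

θ = κ·ℓ = 0.2368 × 1.2335 = 0.29209 rad
ρ = (1 − cos θ)/κ = (1 − 0.95764)/0.2368 = 0.17887
z = sin θ / κ = 0.28796/0.2368 = 1.21603
x = ρ cos φ = 0.17887 × cos(4.64°) = 0.17828
y = ρ sin φ = 0.17887 × sin(4.64°) = 0.01447

0.178 0.014 1.216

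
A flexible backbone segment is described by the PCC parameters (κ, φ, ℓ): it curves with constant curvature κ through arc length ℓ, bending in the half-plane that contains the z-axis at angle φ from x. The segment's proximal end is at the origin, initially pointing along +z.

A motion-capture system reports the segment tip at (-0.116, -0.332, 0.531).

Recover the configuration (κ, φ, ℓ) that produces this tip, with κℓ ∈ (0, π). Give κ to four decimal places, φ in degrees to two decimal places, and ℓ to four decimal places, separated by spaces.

ρ = √(x²+y²) = √(-0.116² + -0.332²) = 0.35168
φ = atan2(y, x) mod 360° = atan2(-0.332, -0.116) = 250.7407°
|p|² = ρ² + z² = 0.35168² + 0.531² = 0.40564
κ = 2ρ / |p|² = 2×0.35168 / 0.40564 = 1.73396
θ = 2·atan2(ρ, z) = 2·atan2(0.35168, 0.531) = 1.16995 rad
ℓ = θ/κ = 1.16995/1.73396 = 0.67473

1.7340 250.74 0.6747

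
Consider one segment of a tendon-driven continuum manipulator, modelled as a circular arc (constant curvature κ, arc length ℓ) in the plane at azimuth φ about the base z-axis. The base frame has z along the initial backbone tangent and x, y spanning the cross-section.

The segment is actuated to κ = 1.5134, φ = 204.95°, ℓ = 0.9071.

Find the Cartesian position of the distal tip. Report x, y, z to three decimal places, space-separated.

-0.481 -0.224 0.648

θ = κ·ℓ = 1.5134 × 0.9071 = 1.37281 rad
ρ = (1 − cos θ)/κ = (1 − 0.19670)/1.5134 = 0.53079
z = sin θ / κ = 0.98046/1.5134 = 0.64785
x = ρ cos φ = 0.53079 × cos(204.95°) = -0.48126
y = ρ sin φ = 0.53079 × sin(204.95°) = -0.22390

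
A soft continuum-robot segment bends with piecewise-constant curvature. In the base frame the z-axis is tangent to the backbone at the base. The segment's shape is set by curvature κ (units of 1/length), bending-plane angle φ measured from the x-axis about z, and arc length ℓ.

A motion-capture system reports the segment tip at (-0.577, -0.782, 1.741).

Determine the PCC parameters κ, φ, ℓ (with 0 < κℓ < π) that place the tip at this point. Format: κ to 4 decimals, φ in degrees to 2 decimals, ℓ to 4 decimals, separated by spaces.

0.4889 233.58 2.0827

ρ = √(x²+y²) = √(-0.577² + -0.782²) = 0.97183
φ = atan2(y, x) mod 360° = atan2(-0.782, -0.577) = 233.5782°
|p|² = ρ² + z² = 0.97183² + 1.741² = 3.97553
κ = 2ρ / |p|² = 2×0.97183 / 3.97553 = 0.48891
θ = 2·atan2(ρ, z) = 2·atan2(0.97183, 1.741) = 1.01824 rad
ℓ = θ/κ = 1.01824/0.48891 = 2.08269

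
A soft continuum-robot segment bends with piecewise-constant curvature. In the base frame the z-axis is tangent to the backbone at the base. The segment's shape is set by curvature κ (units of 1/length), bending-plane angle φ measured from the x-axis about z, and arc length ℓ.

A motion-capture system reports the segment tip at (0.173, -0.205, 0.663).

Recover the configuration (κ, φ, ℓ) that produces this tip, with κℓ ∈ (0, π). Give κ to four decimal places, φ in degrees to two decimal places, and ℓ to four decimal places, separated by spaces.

1.0488 310.16 0.7331

ρ = √(x²+y²) = √(0.173² + -0.205²) = 0.26824
φ = atan2(y, x) mod 360° = atan2(-0.205, 0.173) = 310.1611°
|p|² = ρ² + z² = 0.26824² + 0.663² = 0.51152
κ = 2ρ / |p|² = 2×0.26824 / 0.51152 = 1.04880
θ = 2·atan2(ρ, z) = 2·atan2(0.26824, 0.663) = 0.76891 rad
ℓ = θ/κ = 0.76891/1.04880 = 0.73314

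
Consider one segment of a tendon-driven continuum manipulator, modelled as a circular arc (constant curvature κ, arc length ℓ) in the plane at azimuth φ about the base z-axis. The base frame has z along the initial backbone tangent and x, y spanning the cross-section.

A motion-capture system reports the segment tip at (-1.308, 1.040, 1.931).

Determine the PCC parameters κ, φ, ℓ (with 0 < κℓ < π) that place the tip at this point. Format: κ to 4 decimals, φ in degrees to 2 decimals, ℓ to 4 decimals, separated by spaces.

ρ = √(x²+y²) = √(-1.308² + 1.040²) = 1.67107
φ = atan2(y, x) mod 360° = atan2(1.040, -1.308) = 141.5115°
|p|² = ρ² + z² = 1.67107² + 1.931² = 6.52123
κ = 2ρ / |p|² = 2×1.67107 / 6.52123 = 0.51250
θ = 2·atan2(ρ, z) = 2·atan2(1.67107, 1.931) = 1.42672 rad
ℓ = θ/κ = 1.42672/0.51250 = 2.78384

0.5125 141.51 2.7838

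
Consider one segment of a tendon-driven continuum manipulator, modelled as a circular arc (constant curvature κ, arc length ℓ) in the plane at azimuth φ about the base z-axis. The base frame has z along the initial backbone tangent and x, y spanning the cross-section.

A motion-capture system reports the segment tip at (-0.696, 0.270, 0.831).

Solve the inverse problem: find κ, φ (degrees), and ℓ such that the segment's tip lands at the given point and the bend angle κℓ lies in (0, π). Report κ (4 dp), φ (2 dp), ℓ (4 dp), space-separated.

1.1965 158.80 1.2234

ρ = √(x²+y²) = √(-0.696² + 0.270²) = 0.74654
φ = atan2(y, x) mod 360° = atan2(0.270, -0.696) = 158.7972°
|p|² = ρ² + z² = 0.74654² + 0.831² = 1.24788
κ = 2ρ / |p|² = 2×0.74654 / 1.24788 = 1.19649
θ = 2·atan2(ρ, z) = 2·atan2(0.74654, 0.831) = 1.46382 rad
ℓ = θ/κ = 1.46382/1.19649 = 1.22342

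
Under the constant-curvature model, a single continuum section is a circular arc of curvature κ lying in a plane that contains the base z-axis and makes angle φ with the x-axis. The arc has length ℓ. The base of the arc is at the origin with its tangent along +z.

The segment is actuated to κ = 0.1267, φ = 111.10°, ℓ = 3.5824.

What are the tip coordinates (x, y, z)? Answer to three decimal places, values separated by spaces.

-0.288 0.746 3.461

θ = κ·ℓ = 0.1267 × 3.5824 = 0.45389 rad
ρ = (1 − cos θ)/κ = (1 − 0.89875)/0.1267 = 0.79915
z = sin θ / κ = 0.43847/0.1267 = 3.46066
x = ρ cos φ = 0.79915 × cos(111.10°) = -0.28769
y = ρ sin φ = 0.79915 × sin(111.10°) = 0.74557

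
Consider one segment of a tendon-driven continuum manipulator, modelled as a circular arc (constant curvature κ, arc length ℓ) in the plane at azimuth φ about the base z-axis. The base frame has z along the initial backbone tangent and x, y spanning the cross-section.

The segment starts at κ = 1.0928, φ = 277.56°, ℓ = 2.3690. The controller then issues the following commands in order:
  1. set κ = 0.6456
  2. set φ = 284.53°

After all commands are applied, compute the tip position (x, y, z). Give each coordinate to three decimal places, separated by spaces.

0.373 -1.437 1.548

initial: κ=1.0928, φ=277.56°, ℓ=2.3690
cmd 1: set κ=0.6456 → (κ,φ,ℓ)=(0.6456,277.56°,2.3690) → tip=(0.1954,-1.4720,1.5476)
cmd 2: set φ=284.53° → (κ,φ,ℓ)=(0.6456,284.53°,2.3690) → tip=(0.3725,-1.4374,1.5476)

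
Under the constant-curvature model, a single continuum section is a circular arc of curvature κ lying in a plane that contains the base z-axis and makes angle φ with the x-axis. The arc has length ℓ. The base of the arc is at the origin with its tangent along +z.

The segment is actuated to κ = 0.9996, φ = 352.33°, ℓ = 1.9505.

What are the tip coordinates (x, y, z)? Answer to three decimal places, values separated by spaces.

θ = κ·ℓ = 0.9996 × 1.9505 = 1.94972 rad
ρ = (1 − cos θ)/κ = (1 − -0.36992)/0.9996 = 1.37047
z = sin θ / κ = 0.92906/0.9996 = 0.92944
x = ρ cos φ = 1.37047 × cos(352.33°) = 1.35821
y = ρ sin φ = 1.37047 × sin(352.33°) = -0.18291

1.358 -0.183 0.929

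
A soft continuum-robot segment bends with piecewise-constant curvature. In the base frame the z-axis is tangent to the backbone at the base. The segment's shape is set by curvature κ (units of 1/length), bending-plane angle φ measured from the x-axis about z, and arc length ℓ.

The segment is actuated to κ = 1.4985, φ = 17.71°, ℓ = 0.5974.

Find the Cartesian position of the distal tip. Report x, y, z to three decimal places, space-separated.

0.238 0.076 0.521

θ = κ·ℓ = 1.4985 × 0.5974 = 0.89520 rad
ρ = (1 − cos θ)/κ = (1 − 0.62536)/1.4985 = 0.25001
z = sin θ / κ = 0.78034/1.4985 = 0.52075
x = ρ cos φ = 0.25001 × cos(17.71°) = 0.23816
y = ρ sin φ = 0.25001 × sin(17.71°) = 0.07605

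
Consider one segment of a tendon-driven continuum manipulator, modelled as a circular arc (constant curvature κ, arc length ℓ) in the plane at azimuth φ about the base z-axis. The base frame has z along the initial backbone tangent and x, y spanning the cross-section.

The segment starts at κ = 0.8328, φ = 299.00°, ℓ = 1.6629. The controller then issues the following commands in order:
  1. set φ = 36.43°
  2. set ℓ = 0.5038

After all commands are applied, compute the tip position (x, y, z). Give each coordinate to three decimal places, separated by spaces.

0.084 0.062 0.489

initial: κ=0.8328, φ=299.00°, ℓ=1.6629
cmd 1: set φ=36.43° → (κ,φ,ℓ)=(0.8328,36.43°,1.6629) → tip=(0.7875,0.5812,1.1801)
cmd 2: set ℓ=0.5038 → (κ,φ,ℓ)=(0.8328,36.43°,0.5038) → tip=(0.0838,0.0618,0.4891)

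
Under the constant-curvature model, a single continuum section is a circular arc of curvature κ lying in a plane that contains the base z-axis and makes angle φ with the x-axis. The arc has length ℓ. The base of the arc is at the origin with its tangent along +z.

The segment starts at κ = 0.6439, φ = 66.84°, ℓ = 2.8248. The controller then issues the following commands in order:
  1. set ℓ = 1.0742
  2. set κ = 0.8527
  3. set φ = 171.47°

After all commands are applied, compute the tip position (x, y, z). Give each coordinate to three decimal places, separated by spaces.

-0.453 0.068 0.930

initial: κ=0.6439, φ=66.84°, ℓ=2.8248
cmd 1: set ℓ=1.0742 → (κ,φ,ℓ)=(0.6439,66.84°,1.0742) → tip=(0.1404,0.3282,0.9906)
cmd 2: set κ=0.8527 → (κ,φ,ℓ)=(0.8527,66.84°,1.0742) → tip=(0.1803,0.4216,0.9302)
cmd 3: set φ=171.47° → (κ,φ,ℓ)=(0.8527,171.47°,1.0742) → tip=(-0.4534,0.0680,0.9302)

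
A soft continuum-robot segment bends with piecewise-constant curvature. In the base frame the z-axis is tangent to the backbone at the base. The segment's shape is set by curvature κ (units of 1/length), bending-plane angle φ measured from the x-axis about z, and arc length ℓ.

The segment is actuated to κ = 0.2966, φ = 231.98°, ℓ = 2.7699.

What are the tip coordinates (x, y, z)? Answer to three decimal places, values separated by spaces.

-0.662 -0.847 2.469

θ = κ·ℓ = 0.2966 × 2.7699 = 0.82155 rad
ρ = (1 − cos θ)/κ = (1 − 0.68109)/0.2966 = 1.07523
z = sin θ / κ = 0.73220/0.2966 = 2.46866
x = ρ cos φ = 1.07523 × cos(231.98°) = -0.66228
y = ρ sin φ = 1.07523 × sin(231.98°) = -0.84707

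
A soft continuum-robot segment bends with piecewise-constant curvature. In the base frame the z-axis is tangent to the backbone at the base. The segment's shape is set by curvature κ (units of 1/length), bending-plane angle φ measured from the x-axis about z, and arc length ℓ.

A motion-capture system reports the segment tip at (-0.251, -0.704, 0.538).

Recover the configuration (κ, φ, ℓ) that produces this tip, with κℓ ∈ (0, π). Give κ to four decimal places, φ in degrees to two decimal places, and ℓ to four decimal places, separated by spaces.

1.7626 250.38 1.0744

ρ = √(x²+y²) = √(-0.251² + -0.704²) = 0.74741
φ = atan2(y, x) mod 360° = atan2(-0.704, -0.251) = 250.3771°
|p|² = ρ² + z² = 0.74741² + 0.538² = 0.84806
κ = 2ρ / |p|² = 2×0.74741 / 0.84806 = 1.76263
θ = 2·atan2(ρ, z) = 2·atan2(0.74741, 0.538) = 1.89378 rad
ℓ = θ/κ = 1.89378/1.76263 = 1.07441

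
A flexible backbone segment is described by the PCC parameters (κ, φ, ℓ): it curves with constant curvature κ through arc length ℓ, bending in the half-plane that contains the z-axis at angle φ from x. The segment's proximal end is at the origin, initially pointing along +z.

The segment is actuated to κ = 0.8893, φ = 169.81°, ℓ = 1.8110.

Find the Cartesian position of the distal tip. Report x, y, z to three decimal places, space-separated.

θ = κ·ℓ = 0.8893 × 1.8110 = 1.61052 rad
ρ = (1 − cos θ)/κ = (1 − -0.03972)/0.8893 = 1.16914
z = sin θ / κ = 0.99921/0.8893 = 1.12359
x = ρ cos φ = 1.16914 × cos(169.81°) = -1.15070
y = ρ sin φ = 1.16914 × sin(169.81°) = 0.20684

-1.151 0.207 1.124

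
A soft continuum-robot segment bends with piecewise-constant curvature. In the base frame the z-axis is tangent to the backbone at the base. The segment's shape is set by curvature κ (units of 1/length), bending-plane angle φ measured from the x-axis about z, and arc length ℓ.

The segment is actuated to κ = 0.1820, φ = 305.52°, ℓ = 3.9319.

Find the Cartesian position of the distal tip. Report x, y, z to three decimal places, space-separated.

θ = κ·ℓ = 0.1820 × 3.9319 = 0.71561 rad
ρ = (1 − cos θ)/κ = (1 − 0.75470)/0.1820 = 1.34782
z = sin θ / κ = 0.65607/0.1820 = 3.60481
x = ρ cos φ = 1.34782 × cos(305.52°) = 0.78307
y = ρ sin φ = 1.34782 × sin(305.52°) = -1.09701

0.783 -1.097 3.605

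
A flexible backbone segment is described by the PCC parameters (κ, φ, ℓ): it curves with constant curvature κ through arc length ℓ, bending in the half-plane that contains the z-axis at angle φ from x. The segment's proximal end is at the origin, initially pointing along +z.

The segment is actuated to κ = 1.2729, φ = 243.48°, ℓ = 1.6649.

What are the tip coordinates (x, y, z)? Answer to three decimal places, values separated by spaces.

-0.534 -1.069 0.670

θ = κ·ℓ = 1.2729 × 1.6649 = 2.11925 rad
ρ = (1 − cos θ)/κ = (1 − -0.52137)/1.2729 = 1.19520
z = sin θ / κ = 0.85333/1.2729 = 0.67038
x = ρ cos φ = 1.19520 × cos(243.48°) = -0.53367
y = ρ sin φ = 1.19520 × sin(243.48°) = -1.06944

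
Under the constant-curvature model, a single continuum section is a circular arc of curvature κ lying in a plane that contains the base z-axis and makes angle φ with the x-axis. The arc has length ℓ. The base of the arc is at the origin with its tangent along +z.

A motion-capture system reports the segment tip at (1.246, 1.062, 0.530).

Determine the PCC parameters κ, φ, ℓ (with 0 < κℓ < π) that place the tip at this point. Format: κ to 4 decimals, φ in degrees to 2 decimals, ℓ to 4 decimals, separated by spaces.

ρ = √(x²+y²) = √(1.246² + 1.062²) = 1.63718
φ = atan2(y, x) mod 360° = atan2(1.062, 1.246) = 40.4419°
|p|² = ρ² + z² = 1.63718² + 0.530² = 2.96126
κ = 2ρ / |p|² = 2×1.63718 / 2.96126 = 1.10573
θ = 2·atan2(ρ, z) = 2·atan2(1.63718, 0.530) = 2.51543 rad
ℓ = θ/κ = 2.51543/1.10573 = 2.27490

1.1057 40.44 2.2749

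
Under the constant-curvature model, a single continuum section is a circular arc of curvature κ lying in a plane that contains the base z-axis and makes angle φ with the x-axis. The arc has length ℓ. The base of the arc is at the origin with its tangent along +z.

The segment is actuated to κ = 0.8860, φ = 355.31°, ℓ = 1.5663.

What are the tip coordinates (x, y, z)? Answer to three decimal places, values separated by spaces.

θ = κ·ℓ = 0.8860 × 1.5663 = 1.38774 rad
ρ = (1 − cos θ)/κ = (1 − 0.18203)/0.8860 = 0.92321
z = sin θ / κ = 0.98329/0.8860 = 1.10981
x = ρ cos φ = 0.92321 × cos(355.31°) = 0.92012
y = ρ sin φ = 0.92321 × sin(355.31°) = -0.07549

0.920 -0.075 1.110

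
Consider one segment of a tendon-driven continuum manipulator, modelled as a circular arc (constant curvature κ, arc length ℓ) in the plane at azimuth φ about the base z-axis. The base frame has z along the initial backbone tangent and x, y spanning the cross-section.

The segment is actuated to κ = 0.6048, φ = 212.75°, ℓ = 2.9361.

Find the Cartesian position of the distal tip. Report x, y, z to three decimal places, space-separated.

-1.674 -1.077 1.619

θ = κ·ℓ = 0.6048 × 2.9361 = 1.77575 rad
ρ = (1 − cos θ)/κ = (1 − -0.20353)/0.6048 = 1.98996
z = sin θ / κ = 0.97907/0.6048 = 1.61883
x = ρ cos φ = 1.98996 × cos(212.75°) = -1.67363
y = ρ sin φ = 1.98996 × sin(212.75°) = -1.07652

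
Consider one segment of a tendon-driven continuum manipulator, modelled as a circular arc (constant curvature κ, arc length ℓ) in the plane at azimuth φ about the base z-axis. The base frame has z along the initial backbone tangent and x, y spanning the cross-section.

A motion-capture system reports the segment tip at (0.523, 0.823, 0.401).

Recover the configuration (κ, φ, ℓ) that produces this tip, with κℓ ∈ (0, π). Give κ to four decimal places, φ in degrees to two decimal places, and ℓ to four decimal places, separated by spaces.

1.7543 57.56 1.3460

ρ = √(x²+y²) = √(0.523² + 0.823²) = 0.97512
φ = atan2(y, x) mod 360° = atan2(0.823, 0.523) = 57.5649°
|p|² = ρ² + z² = 0.97512² + 0.401² = 1.11166
κ = 2ρ / |p|² = 2×0.97512 / 1.11166 = 1.75435
θ = 2·atan2(ρ, z) = 2·atan2(0.97512, 0.401) = 2.36129 rad
ℓ = θ/κ = 2.36129/1.75435 = 1.34596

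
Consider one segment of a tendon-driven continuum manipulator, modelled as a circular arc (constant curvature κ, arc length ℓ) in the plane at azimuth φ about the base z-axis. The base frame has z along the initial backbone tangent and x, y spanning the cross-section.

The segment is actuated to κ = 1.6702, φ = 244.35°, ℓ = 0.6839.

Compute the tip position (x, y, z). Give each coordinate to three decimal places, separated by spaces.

-0.151 -0.315 0.545

θ = κ·ℓ = 1.6702 × 0.6839 = 1.14225 rad
ρ = (1 − cos θ)/κ = (1 − 0.41555)/1.6702 = 0.34993
z = sin θ / κ = 0.90957/1.6702 = 0.54459
x = ρ cos φ = 0.34993 × cos(244.35°) = -0.15147
y = ρ sin φ = 0.34993 × sin(244.35°) = -0.31544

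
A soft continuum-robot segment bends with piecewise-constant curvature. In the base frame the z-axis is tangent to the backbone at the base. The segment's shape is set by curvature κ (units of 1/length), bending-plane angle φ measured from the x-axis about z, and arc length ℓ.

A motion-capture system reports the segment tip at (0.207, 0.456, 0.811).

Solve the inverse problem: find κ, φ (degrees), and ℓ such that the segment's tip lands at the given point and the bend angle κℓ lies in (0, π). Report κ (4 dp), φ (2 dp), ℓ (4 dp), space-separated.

ρ = √(x²+y²) = √(0.207² + 0.456²) = 0.50078
φ = atan2(y, x) mod 360° = atan2(0.456, 0.207) = 65.5845°
|p|² = ρ² + z² = 0.50078² + 0.811² = 0.90851
κ = 2ρ / |p|² = 2×0.50078 / 0.90851 = 1.10243
θ = 2·atan2(ρ, z) = 2·atan2(0.50078, 0.811) = 1.10636 rad
ℓ = θ/κ = 1.10636/1.10243 = 1.00356

1.1024 65.58 1.0036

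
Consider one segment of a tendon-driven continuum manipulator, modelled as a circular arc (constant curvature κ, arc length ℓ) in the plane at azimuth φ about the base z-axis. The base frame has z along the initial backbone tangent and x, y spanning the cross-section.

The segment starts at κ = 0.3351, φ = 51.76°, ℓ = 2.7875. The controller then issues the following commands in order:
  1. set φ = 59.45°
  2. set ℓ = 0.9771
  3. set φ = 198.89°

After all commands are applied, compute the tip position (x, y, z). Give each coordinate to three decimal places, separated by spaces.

initial: κ=0.3351, φ=51.76°, ℓ=2.7875
cmd 1: set φ=59.45° → (κ,φ,ℓ)=(0.3351,59.45°,2.7875) → tip=(0.6150,1.0420,2.3995)
cmd 2: set ℓ=0.9771 → (κ,φ,ℓ)=(0.3351,59.45°,0.9771) → tip=(0.0806,0.1365,0.9597)
cmd 3: set φ=198.89° → (κ,φ,ℓ)=(0.3351,198.89°,0.9771) → tip=(-0.1500,-0.0513,0.9597)

-0.150 -0.051 0.960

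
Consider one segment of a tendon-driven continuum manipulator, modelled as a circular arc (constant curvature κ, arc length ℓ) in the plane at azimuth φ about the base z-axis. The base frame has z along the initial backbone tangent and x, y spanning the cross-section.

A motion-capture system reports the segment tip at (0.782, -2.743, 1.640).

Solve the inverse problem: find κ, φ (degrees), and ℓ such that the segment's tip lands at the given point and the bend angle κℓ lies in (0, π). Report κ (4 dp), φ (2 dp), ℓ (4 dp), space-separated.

0.5270 285.91 3.9811

ρ = √(x²+y²) = √(0.782² + -2.743²) = 2.85229
φ = atan2(y, x) mod 360° = atan2(-2.743, 0.782) = 285.9123°
|p|² = ρ² + z² = 2.85229² + 1.640² = 10.82517
κ = 2ρ / |p|² = 2×2.85229 / 10.82517 = 0.52697
θ = 2·atan2(ρ, z) = 2·atan2(2.85229, 1.640) = 2.09796 rad
ℓ = θ/κ = 2.09796/0.52697 = 3.98114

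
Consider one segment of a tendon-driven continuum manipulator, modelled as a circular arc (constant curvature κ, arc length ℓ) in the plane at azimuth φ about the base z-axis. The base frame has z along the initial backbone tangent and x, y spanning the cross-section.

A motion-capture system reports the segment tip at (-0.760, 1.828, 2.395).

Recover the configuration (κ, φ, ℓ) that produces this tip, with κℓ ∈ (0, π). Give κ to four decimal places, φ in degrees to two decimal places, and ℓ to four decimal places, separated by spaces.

ρ = √(x²+y²) = √(-0.760² + 1.828²) = 1.97969
φ = atan2(y, x) mod 360° = atan2(1.828, -0.760) = 112.5753°
|p|² = ρ² + z² = 1.97969² + 2.395² = 9.65521
κ = 2ρ / |p|² = 2×1.97969 / 9.65521 = 0.41008
θ = 2·atan2(ρ, z) = 2·atan2(1.97969, 2.395) = 1.38150 rad
ℓ = θ/κ = 1.38150/0.41008 = 3.36886

0.4101 112.58 3.3689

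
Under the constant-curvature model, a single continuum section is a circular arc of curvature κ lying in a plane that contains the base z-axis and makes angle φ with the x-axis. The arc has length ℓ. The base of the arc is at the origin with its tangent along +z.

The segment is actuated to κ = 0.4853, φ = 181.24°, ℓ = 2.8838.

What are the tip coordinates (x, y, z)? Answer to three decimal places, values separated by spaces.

-1.709 -0.037 2.030

θ = κ·ℓ = 0.4853 × 2.8838 = 1.39951 rad
ρ = (1 − cos θ)/κ = (1 − 0.17045)/0.4853 = 1.70935
z = sin θ / κ = 0.98537/0.4853 = 2.03043
x = ρ cos φ = 1.70935 × cos(181.24°) = -1.70895
y = ρ sin φ = 1.70935 × sin(181.24°) = -0.03699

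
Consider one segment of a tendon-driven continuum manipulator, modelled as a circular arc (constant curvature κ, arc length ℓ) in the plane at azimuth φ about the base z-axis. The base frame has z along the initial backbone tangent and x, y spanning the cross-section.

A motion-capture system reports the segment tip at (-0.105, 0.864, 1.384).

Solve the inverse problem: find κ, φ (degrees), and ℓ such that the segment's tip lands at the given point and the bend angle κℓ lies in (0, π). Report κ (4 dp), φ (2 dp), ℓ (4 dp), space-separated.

ρ = √(x²+y²) = √(-0.105² + 0.864²) = 0.87036
φ = atan2(y, x) mod 360° = atan2(0.864, -0.105) = 96.9291°
|p|² = ρ² + z² = 0.87036² + 1.384² = 2.67298
κ = 2ρ / |p|² = 2×0.87036 / 2.67298 = 0.65123
θ = 2·atan2(ρ, z) = 2·atan2(0.87036, 1.384) = 1.12276 rad
ℓ = θ/κ = 1.12276/0.65123 = 1.72406

0.6512 96.93 1.7241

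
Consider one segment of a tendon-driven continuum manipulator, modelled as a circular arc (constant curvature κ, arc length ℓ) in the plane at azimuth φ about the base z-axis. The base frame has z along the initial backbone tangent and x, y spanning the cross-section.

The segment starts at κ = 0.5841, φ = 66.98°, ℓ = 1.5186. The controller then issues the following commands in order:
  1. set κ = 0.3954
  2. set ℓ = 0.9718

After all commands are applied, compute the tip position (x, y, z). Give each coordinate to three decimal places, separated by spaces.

0.072 0.170 0.948

initial: κ=0.5841, φ=66.98°, ℓ=1.5186
cmd 1: set κ=0.3954 → (κ,φ,ℓ)=(0.3954,66.98°,1.5186) → tip=(0.1730,0.4072,1.4290)
cmd 2: set ℓ=0.9718 → (κ,φ,ℓ)=(0.3954,66.98°,0.9718) → tip=(0.0721,0.1697,0.9481)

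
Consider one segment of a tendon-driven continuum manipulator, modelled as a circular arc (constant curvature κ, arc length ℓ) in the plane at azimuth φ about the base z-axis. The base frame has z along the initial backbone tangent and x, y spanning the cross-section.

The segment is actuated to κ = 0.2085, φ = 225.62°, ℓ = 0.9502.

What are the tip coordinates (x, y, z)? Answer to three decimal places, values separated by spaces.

-0.066 -0.067 0.944

θ = κ·ℓ = 0.2085 × 0.9502 = 0.19812 rad
ρ = (1 − cos θ)/κ = (1 − 0.98044)/0.2085 = 0.09382
z = sin θ / κ = 0.19682/0.2085 = 0.94400
x = ρ cos φ = 0.09382 × cos(225.62°) = -0.06562
y = ρ sin φ = 0.09382 × sin(225.62°) = -0.06705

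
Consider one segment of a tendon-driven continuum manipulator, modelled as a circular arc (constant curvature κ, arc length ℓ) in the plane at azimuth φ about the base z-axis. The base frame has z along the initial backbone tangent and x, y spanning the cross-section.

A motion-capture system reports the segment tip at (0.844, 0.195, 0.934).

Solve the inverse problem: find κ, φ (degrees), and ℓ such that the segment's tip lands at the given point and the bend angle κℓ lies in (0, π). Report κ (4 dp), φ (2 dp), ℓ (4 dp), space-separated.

1.0676 13.01 1.4008

ρ = √(x²+y²) = √(0.844² + 0.195²) = 0.86623
φ = atan2(y, x) mod 360° = atan2(0.195, 0.844) = 13.0095°
|p|² = ρ² + z² = 0.86623² + 0.934² = 1.62272
κ = 2ρ / |p|² = 2×0.86623 / 1.62272 = 1.06763
θ = 2·atan2(ρ, z) = 2·atan2(0.86623, 0.934) = 1.49555 rad
ℓ = θ/κ = 1.49555/1.06763 = 1.40080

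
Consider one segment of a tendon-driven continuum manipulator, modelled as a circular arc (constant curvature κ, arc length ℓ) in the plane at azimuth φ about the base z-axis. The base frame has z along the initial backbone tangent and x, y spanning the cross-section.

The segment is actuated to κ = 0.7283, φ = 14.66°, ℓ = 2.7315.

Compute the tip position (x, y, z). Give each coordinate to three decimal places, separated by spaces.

θ = κ·ℓ = 0.7283 × 2.7315 = 1.98935 rad
ρ = (1 − cos θ)/κ = (1 − -0.40644)/0.7283 = 1.93113
z = sin θ / κ = 0.91368/0.7283 = 1.25453
x = ρ cos φ = 1.93113 × cos(14.66°) = 1.86826
y = ρ sin φ = 1.93113 × sin(14.66°) = 0.48873

1.868 0.489 1.255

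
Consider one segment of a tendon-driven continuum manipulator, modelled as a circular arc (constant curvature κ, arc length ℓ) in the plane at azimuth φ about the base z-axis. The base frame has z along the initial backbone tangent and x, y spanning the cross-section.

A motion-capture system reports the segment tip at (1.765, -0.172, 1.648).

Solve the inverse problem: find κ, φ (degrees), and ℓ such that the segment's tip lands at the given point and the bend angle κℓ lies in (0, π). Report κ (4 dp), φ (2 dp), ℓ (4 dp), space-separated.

ρ = √(x²+y²) = √(1.765² + -0.172²) = 1.77336
φ = atan2(y, x) mod 360° = atan2(-0.172, 1.765) = 354.4341°
|p|² = ρ² + z² = 1.77336² + 1.648² = 5.86071
κ = 2ρ / |p|² = 2×1.77336 / 5.86071 = 0.60517
θ = 2·atan2(ρ, z) = 2·atan2(1.77336, 1.648) = 1.64404 rad
ℓ = θ/κ = 1.64404/0.60517 = 2.71667

0.6052 354.43 2.7167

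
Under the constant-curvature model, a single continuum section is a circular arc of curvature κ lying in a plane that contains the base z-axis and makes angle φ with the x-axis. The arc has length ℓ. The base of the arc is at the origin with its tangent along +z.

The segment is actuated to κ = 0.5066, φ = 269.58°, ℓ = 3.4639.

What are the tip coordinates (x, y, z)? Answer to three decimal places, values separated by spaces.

-0.017 -2.335 1.941

θ = κ·ℓ = 0.5066 × 3.4639 = 1.75481 rad
ρ = (1 − cos θ)/κ = (1 − -0.18298)/0.5066 = 2.33513
z = sin θ / κ = 0.98312/0.5066 = 1.94062
x = ρ cos φ = 2.33513 × cos(269.58°) = -0.01712
y = ρ sin φ = 2.33513 × sin(269.58°) = -2.33507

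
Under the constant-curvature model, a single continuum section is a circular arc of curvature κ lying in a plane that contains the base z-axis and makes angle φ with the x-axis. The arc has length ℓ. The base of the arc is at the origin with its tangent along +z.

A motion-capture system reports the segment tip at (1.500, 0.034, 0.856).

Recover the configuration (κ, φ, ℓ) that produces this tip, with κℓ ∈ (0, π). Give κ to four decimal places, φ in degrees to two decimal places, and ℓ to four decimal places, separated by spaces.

ρ = √(x²+y²) = √(1.500² + 0.034²) = 1.50039
φ = atan2(y, x) mod 360° = atan2(0.034, 1.500) = 1.2985°
|p|² = ρ² + z² = 1.50039² + 0.856² = 2.98389
κ = 2ρ / |p|² = 2×1.50039 / 2.98389 = 1.00566
θ = 2·atan2(ρ, z) = 2·atan2(1.50039, 0.856) = 2.10467 rad
ℓ = θ/κ = 2.10467/1.00566 = 2.09283

1.0057 1.30 2.0928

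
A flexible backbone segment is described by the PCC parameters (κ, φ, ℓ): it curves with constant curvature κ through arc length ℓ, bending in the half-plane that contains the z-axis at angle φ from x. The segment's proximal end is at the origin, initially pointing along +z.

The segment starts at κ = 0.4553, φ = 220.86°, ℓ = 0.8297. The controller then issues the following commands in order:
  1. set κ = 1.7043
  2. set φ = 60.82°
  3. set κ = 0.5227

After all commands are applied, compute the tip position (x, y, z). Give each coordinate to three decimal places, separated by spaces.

0.086 0.155 0.804

initial: κ=0.4553, φ=220.86°, ℓ=0.8297
cmd 1: set κ=1.7043 → (κ,φ,ℓ)=(1.7043,220.86°,0.8297) → tip=(-0.3745,-0.3239,0.5796)
cmd 2: set φ=60.82° → (κ,φ,ℓ)=(1.7043,60.82°,0.8297) → tip=(0.2414,0.4323,0.5796)
cmd 3: set κ=0.5227 → (κ,φ,ℓ)=(0.5227,60.82°,0.8297) → tip=(0.0864,0.1546,0.8039)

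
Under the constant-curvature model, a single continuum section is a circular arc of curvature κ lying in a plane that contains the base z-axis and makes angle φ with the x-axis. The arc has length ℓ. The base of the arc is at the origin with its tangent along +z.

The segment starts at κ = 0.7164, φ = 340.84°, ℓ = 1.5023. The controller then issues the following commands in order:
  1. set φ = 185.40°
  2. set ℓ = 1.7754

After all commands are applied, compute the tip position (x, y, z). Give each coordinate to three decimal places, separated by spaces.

initial: κ=0.7164, φ=340.84°, ℓ=1.5023
cmd 1: set φ=185.40° → (κ,φ,ℓ)=(0.7164,185.40°,1.5023) → tip=(-0.7301,-0.0690,1.2286)
cmd 2: set ℓ=1.7754 → (κ,φ,ℓ)=(0.7164,185.40°,1.7754) → tip=(-0.9805,-0.0927,1.3340)

-0.980 -0.093 1.334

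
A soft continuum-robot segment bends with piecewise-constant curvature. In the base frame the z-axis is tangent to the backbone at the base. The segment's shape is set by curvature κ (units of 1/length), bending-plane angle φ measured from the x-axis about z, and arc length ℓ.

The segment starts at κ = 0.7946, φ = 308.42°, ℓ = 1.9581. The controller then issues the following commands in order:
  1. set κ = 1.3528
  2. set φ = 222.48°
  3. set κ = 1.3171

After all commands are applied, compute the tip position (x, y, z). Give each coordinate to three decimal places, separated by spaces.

-1.034 -0.946 0.405

initial: κ=0.7946, φ=308.42°, ℓ=1.9581
cmd 1: set κ=1.3528 → (κ,φ,ℓ)=(1.3528,308.42°,1.9581) → tip=(0.8641,-1.0894,0.3496)
cmd 2: set φ=222.48° → (κ,φ,ℓ)=(1.3528,222.48°,1.9581) → tip=(-1.0255,-0.9391,0.3496)
cmd 3: set κ=1.3171 → (κ,φ,ℓ)=(1.3171,222.48°,1.9581) → tip=(-1.0336,-0.9465,0.4050)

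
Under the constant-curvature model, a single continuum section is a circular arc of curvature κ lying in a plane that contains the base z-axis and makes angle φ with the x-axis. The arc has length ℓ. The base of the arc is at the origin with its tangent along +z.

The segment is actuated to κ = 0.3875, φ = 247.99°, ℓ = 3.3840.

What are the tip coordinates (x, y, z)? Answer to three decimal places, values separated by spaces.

θ = κ·ℓ = 0.3875 × 3.3840 = 1.31130 rad
ρ = (1 − cos θ)/κ = (1 − 0.25659)/0.3875 = 1.91847
z = sin θ / κ = 0.96652/0.3875 = 2.49424
x = ρ cos φ = 1.91847 × cos(247.99°) = -0.71898
y = ρ sin φ = 1.91847 × sin(247.99°) = -1.77865

-0.719 -1.779 2.494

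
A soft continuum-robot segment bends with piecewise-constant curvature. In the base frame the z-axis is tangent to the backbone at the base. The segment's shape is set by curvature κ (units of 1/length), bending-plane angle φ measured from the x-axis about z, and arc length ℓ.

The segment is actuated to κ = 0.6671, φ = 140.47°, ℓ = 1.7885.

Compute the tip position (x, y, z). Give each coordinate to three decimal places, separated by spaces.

θ = κ·ℓ = 0.6671 × 1.7885 = 1.19311 rad
ρ = (1 − cos θ)/κ = (1 − 0.36877)/0.6671 = 0.94623
z = sin θ / κ = 0.92952/0.6671 = 1.39337
x = ρ cos φ = 0.94623 × cos(140.47°) = -0.72982
y = ρ sin φ = 0.94623 × sin(140.47°) = 0.60226

-0.730 0.602 1.393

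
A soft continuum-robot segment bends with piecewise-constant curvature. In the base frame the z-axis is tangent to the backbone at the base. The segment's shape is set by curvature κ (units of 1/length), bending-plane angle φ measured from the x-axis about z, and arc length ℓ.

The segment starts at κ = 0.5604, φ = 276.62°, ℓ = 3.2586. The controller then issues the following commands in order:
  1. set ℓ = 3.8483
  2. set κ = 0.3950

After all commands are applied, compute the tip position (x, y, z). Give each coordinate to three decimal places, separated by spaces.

initial: κ=0.5604, φ=276.62°, ℓ=3.2586
cmd 1: set ℓ=3.8483 → (κ,φ,ℓ)=(0.5604,276.62°,3.8483) → tip=(0.3194,-2.7525,1.4869)
cmd 2: set κ=0.3950 → (κ,φ,ℓ)=(0.3950,276.62°,3.8483) → tip=(0.2771,-2.3873,2.5284)

0.277 -2.387 2.528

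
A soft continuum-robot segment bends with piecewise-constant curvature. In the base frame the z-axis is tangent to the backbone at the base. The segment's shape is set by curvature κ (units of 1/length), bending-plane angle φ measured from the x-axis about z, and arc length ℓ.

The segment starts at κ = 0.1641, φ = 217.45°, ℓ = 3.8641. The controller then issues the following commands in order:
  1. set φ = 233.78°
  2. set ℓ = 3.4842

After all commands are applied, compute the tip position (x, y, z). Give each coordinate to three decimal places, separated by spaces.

-0.573 -0.782 3.297

initial: κ=0.1641, φ=217.45°, ℓ=3.8641
cmd 1: set φ=233.78° → (κ,φ,ℓ)=(0.1641,233.78°,3.8641) → tip=(-0.7000,-0.9557,3.6103)
cmd 2: set ℓ=3.4842 → (κ,φ,ℓ)=(0.1641,233.78°,3.4842) → tip=(-0.5727,-0.7819,3.2974)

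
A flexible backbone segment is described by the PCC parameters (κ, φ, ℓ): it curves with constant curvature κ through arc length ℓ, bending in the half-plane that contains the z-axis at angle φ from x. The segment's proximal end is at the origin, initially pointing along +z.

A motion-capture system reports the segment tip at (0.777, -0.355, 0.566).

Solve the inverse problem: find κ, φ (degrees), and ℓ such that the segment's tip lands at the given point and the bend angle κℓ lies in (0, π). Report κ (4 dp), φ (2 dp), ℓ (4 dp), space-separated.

ρ = √(x²+y²) = √(0.777² + -0.355²) = 0.85426
φ = atan2(y, x) mod 360° = atan2(-0.355, 0.777) = 335.4450°
|p|² = ρ² + z² = 0.85426² + 0.566² = 1.05011
κ = 2ρ / |p|² = 2×0.85426 / 1.05011 = 1.62698
θ = 2·atan2(ρ, z) = 2·atan2(0.85426, 0.566) = 1.97128 rad
ℓ = θ/κ = 1.97128/1.62698 = 1.21161

1.6270 335.45 1.2116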